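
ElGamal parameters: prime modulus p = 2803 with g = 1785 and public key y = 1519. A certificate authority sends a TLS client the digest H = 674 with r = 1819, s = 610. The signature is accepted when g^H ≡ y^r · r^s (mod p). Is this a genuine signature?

genuine

Left side g^H mod p:
Squares mod 2803: 1785^1≡1785, 1785^2≡2017, 1785^4≡1136, 1785^8≡1116, 1785^16≡924, 1785^32≡1664, 1785^64≡2335, 1785^128≡390, 1785^256≡738, 1785^512≡862
674 = 512 + 128 + 32 + 2, so 1785^674 ≡ 862·390·1664·2017 ≡ 1553 (mod 2803)
Right side y^r · r^s mod p:
Squares mod 2803: 1519^1≡1519, 1519^2≡492, 1519^4≡1006, 1519^8≡153, 1519^16≡985, 1519^32≡387, 1519^64≡1210, 1519^128≡934, 1519^256≡623, 1519^512≡1315, 1519^1024≡2577
1819 = 1024 + 512 + 256 + 16 + 8 + 2 + 1, so 1519^1819 ≡ 2577·1315·623·985·153·492·1519 ≡ 1357 (mod 2803)
Squares mod 2803: 1819^1≡1819, 1819^2≡1221, 1819^4≡2448, 1819^8≡2693, 1819^16≡888, 1819^32≡901, 1819^64≡1734, 1819^128≡1940, 1819^256≡1974, 1819^512≡506
610 = 512 + 64 + 32 + 2, so 1819^610 ≡ 506·1734·901·1221 ≡ 532 (mod 2803)
1357·532 = 721924 ≡ 1553 (mod 2803)
1553 ≡ 1553 (mod 2803), so the signature is genuine.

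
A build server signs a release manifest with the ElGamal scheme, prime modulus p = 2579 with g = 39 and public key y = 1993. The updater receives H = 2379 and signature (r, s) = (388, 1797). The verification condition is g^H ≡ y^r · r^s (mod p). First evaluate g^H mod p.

Squares mod 2579: 39^1≡39, 39^2≡1521, 39^4≡78, 39^8≡926, 39^16≡1248, 39^32≡2367, 39^64≡1101, 39^128≡71, 39^256≡2462, 39^512≡794, 39^1024≡1160, 39^2048≡1941
2379 = 2048 + 256 + 64 + 8 + 2 + 1, so 39^2379 ≡ 1941·2462·1101·926·1521·39 ≡ 1757 (mod 2579)

1757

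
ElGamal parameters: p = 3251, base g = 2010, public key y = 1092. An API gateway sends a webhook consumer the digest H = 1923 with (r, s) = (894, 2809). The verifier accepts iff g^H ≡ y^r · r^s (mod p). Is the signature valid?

invalid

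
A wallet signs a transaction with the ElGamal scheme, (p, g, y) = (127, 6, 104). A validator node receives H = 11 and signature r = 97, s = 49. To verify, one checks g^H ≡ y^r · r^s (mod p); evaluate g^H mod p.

93

6^2 = 36
6^4 ≡ 36^2 = 1296 ≡ 26
6^8 ≡ 26^2 = 676 ≡ 41
11 = 8 + 2 + 1, so 6^11 ≡ 41·36·6 ≡ 93 (mod 127)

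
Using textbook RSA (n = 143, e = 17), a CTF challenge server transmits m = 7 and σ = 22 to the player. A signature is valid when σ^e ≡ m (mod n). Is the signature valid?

invalid

Squares mod 143: σ^1≡22, σ^2≡55, σ^4≡22, σ^8≡55, σ^16≡22
17 = 16 + 1, so σ^17 ≡ 22·22 ≡ 55 (mod 143)
55 ≠ 7, so verification fails.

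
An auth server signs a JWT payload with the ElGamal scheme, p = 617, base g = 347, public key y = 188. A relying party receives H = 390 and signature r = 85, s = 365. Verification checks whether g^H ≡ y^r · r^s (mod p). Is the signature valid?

valid

Left side g^H mod p:
347^2 = 120409 ≡ 94
347^4 ≡ 94^2 = 8836 ≡ 198
347^8 ≡ 198^2 = 39204 ≡ 333
347^16 ≡ 333^2 = 110889 ≡ 446
347^32 ≡ 446^2 = 198916 ≡ 242
347^64 ≡ 242^2 = 58564 ≡ 566
347^128 ≡ 566^2 = 320356 ≡ 133
347^256 ≡ 133^2 = 17689 ≡ 413
390 = 256 + 128 + 4 + 2, so 347^390 ≡ 413·133·198·94 ≡ 398 (mod 617)
Right side y^r · r^s mod p:
188^2 = 35344 ≡ 175
188^4 ≡ 175^2 = 30625 ≡ 392
188^8 ≡ 392^2 = 153664 ≡ 31
188^16 ≡ 31^2 = 961 ≡ 344
188^32 ≡ 344^2 = 118336 ≡ 489
188^64 ≡ 489^2 = 239121 ≡ 342
85 = 64 + 16 + 4 + 1, so 188^85 ≡ 342·344·392·188 ≡ 586 (mod 617)
85^2 = 7225 ≡ 438
85^4 ≡ 438^2 = 191844 ≡ 574
85^8 ≡ 574^2 = 329476 ≡ 615
85^16 ≡ 615^2 = 378225 ≡ 4
85^32 ≡ 4^2 = 16
85^64 ≡ 16^2 = 256
85^128 ≡ 256^2 = 65536 ≡ 134
85^256 ≡ 134^2 = 17956 ≡ 63
365 = 256 + 64 + 32 + 8 + 4 + 1, so 85^365 ≡ 63·256·16·615·574·85 ≡ 226 (mod 617)
586·226 = 132436 ≡ 398 (mod 617)
398 ≡ 398 (mod 617), so the signature is genuine.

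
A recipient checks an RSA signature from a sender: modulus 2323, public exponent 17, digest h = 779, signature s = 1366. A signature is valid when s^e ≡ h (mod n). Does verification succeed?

fails

s^2 ≡ 1366^2 = 1865956 ≡ 587
s^4 ≡ 587^2 = 344569 ≡ 765
s^8 ≡ 765^2 = 585225 ≡ 2152
s^16 ≡ 2152^2 = 4631104 ≡ 1365
17 = 16 + 1, so s^17 ≡ 1365·1366 ≡ 1544 (mod 2323)
The recovered value 1544 does not match the digest 779.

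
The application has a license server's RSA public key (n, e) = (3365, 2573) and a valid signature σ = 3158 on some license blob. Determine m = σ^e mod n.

σ^2 ≡ 3158^2 = 9972964 ≡ 2469
σ^4 ≡ 2469^2 = 6095961 ≡ 1946
σ^8 ≡ 1946^2 = 3786916 ≡ 1291
σ^16 ≡ 1291^2 = 1666681 ≡ 1006
σ^32 ≡ 1006^2 = 1012036 ≡ 2536
σ^64 ≡ 2536^2 = 6431296 ≡ 781
σ^128 ≡ 781^2 = 609961 ≡ 896
σ^256 ≡ 896^2 = 802816 ≡ 1946
σ^512 ≡ 1946^2 = 3786916 ≡ 1291
σ^1024 ≡ 1291^2 = 1666681 ≡ 1006
σ^2048 ≡ 1006^2 = 1012036 ≡ 2536
2573 = 2048 + 512 + 8 + 4 + 1, so σ^2573 ≡ 2536·1291·1291·1946·3158 ≡ 2318 (mod 3365)

2318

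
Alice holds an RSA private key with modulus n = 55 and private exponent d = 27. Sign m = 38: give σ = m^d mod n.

m^27 mod 55 = 47

47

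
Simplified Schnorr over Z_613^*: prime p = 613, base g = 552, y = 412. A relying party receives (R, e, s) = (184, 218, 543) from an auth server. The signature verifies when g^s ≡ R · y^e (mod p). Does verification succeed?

fails

g^s mod p:
552^543 mod 613 = 393
R · y^e mod p:
412^218 mod 613 = 361
184·361 = 66424 ≡ 220 (mod 613)
393 ≠ 220; the check fails.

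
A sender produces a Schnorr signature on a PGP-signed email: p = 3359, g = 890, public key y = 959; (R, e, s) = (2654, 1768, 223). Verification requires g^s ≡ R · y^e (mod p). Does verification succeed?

g^s mod p:
890^2 = 792100 ≡ 2735
890^4 ≡ 2735^2 = 7480225 ≡ 3091
890^8 ≡ 3091^2 = 9554281 ≡ 1285
890^16 ≡ 1285^2 = 1651225 ≡ 1956
890^32 ≡ 1956^2 = 3825936 ≡ 35
890^64 ≡ 35^2 = 1225
890^128 ≡ 1225^2 = 1500625 ≡ 2511
223 = 128 + 64 + 16 + 8 + 4 + 2 + 1, so 890^223 ≡ 2511·1225·1956·1285·3091·2735·890 ≡ 1985 (mod 3359)
R · y^e mod p:
959^2 = 919681 ≡ 2674
959^4 ≡ 2674^2 = 7150276 ≡ 2324
959^8 ≡ 2324^2 = 5400976 ≡ 3063
959^16 ≡ 3063^2 = 9381969 ≡ 282
959^32 ≡ 282^2 = 79524 ≡ 2267
959^64 ≡ 2267^2 = 5139289 ≡ 19
959^128 ≡ 19^2 = 361
959^256 ≡ 361^2 = 130321 ≡ 2679
959^512 ≡ 2679^2 = 7177041 ≡ 2217
959^1024 ≡ 2217^2 = 4915089 ≡ 872
1768 = 1024 + 512 + 128 + 64 + 32 + 8, so 959^1768 ≡ 872·2217·361·19·2267·3063 ≡ 1548 (mod 3359)
2654·1548 = 4108392 ≡ 335 (mod 3359)
1985 ≠ 335; the check fails.

fails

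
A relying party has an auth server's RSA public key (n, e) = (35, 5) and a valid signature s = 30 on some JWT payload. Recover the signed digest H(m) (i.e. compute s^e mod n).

s^2 ≡ 30^2 = 900 ≡ 25
s^4 ≡ 25^2 = 625 ≡ 30
5 = 4 + 1, so s^5 ≡ 30·30 ≡ 25 (mod 35)

25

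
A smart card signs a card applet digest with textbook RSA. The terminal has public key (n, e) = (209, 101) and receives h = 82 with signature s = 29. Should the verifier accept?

s^2 ≡ 29^2 = 841 ≡ 5
s^4 ≡ 5^2 = 25
s^8 ≡ 25^2 = 625 ≡ 207
s^16 ≡ 207^2 = 42849 ≡ 4
s^32 ≡ 4^2 = 16
s^64 ≡ 16^2 = 256 ≡ 47
101 = 64 + 32 + 4 + 1, so s^101 ≡ 47·16·25·29 ≡ 128 (mod 209)
s^101 mod 209 = 128, but h = 82.

reject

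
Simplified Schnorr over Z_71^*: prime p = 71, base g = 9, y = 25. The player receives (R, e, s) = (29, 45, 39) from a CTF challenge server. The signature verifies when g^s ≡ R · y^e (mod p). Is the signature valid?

valid

g^s mod p:
Squares mod 71: 9^1≡9, 9^2≡10, 9^4≡29, 9^8≡60, 9^16≡50, 9^32≡15
39 = 32 + 4 + 2 + 1, so 9^39 ≡ 15·29·10·9 ≡ 29 (mod 71)
R · y^e mod p:
Squares mod 71: 25^1≡25, 25^2≡57, 25^4≡54, 25^8≡5, 25^16≡25, 25^32≡57
45 = 32 + 8 + 4 + 1, so 25^45 ≡ 57·5·54·25 ≡ 1 (mod 71)
29·1 = 29 ≡ 29 (mod 71)
29 ≡ 29 (mod 71); signature holds.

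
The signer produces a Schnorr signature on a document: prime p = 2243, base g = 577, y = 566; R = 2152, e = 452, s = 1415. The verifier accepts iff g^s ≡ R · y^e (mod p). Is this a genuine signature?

g^s mod p:
577^1415 mod 2243 = 99
R · y^e mod p:
566^452 mod 2243 = 770
2152·770 = 1657040 ≡ 1706 (mod 2243)
99 ≠ 1706; the check fails.

forged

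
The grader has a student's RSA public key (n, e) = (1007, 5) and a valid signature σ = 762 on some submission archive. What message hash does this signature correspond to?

602

Squares mod 1007: σ^1≡762, σ^2≡612, σ^4≡947
5 = 4 + 1, so σ^5 ≡ 947·762 ≡ 602 (mod 1007)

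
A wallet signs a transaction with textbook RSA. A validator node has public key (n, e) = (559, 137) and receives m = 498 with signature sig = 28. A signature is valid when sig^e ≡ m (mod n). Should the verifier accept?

reject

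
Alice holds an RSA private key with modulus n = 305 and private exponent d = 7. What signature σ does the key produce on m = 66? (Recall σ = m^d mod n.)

106

Squares mod 305: m^1≡66, m^2≡86, m^4≡76
7 = 4 + 2 + 1, so m^7 ≡ 76·86·66 ≡ 106 (mod 305)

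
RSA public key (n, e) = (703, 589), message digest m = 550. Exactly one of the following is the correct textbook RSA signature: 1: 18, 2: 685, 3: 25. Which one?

1

Candidate 1: Squares mod 703: 18^1≡18, 18^2≡324, 18^4≡229, 18^8≡419, 18^16≡514, 18^32≡571, 18^64≡552, 18^128≡305, 18^256≡229, 18^512≡419; 589 = 512 + 64 + 8 + 4 + 1, so 18^589 ≡ 419·552·419·229·18 ≡ 550 (mod 703)
  → matches m = 550
Candidate 2: Squares mod 703: 685^1≡685, 685^2≡324, 685^4≡229, 685^8≡419, 685^16≡514, 685^32≡571, 685^64≡552, 685^128≡305, 685^256≡229, 685^512≡419; 589 = 512 + 64 + 8 + 4 + 1, so 685^589 ≡ 419·552·419·229·685 ≡ 153 (mod 703)
Candidate 3: Squares mod 703: 25^1≡25, 25^2≡625, 25^4≡460, 25^8≡700, 25^16≡9, 25^32≡81, 25^64≡234, 25^128≡625, 25^256≡460, 25^512≡700; 589 = 512 + 64 + 8 + 4 + 1, so 25^589 ≡ 700·234·700·460·25 ≡ 650 (mod 703)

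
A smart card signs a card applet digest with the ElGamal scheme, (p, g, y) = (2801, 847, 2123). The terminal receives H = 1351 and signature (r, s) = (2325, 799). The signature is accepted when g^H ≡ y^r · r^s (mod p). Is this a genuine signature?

forged

Left side g^H mod p:
847^2 = 717409 ≡ 353
847^4 ≡ 353^2 = 124609 ≡ 1365
847^8 ≡ 1365^2 = 1863225 ≡ 560
847^16 ≡ 560^2 = 313600 ≡ 2689
847^32 ≡ 2689^2 = 7230721 ≡ 1340
847^64 ≡ 1340^2 = 1795600 ≡ 159
847^128 ≡ 159^2 = 25281 ≡ 72
847^256 ≡ 72^2 = 5184 ≡ 2383
847^512 ≡ 2383^2 = 5678689 ≡ 1062
847^1024 ≡ 1062^2 = 1127844 ≡ 1842
1351 = 1024 + 256 + 64 + 4 + 2 + 1, so 847^1351 ≡ 1842·2383·159·1365·353·847 ≡ 1705 (mod 2801)
Right side y^r · r^s mod p:
2123^2 = 4507129 ≡ 320
2123^4 ≡ 320^2 = 102400 ≡ 1564
2123^8 ≡ 1564^2 = 2446096 ≡ 823
2123^16 ≡ 823^2 = 677329 ≡ 2288
2123^32 ≡ 2288^2 = 5234944 ≡ 2676
2123^64 ≡ 2676^2 = 7160976 ≡ 1620
2123^128 ≡ 1620^2 = 2624400 ≡ 2664
2123^256 ≡ 2664^2 = 7096896 ≡ 1963
2123^512 ≡ 1963^2 = 3853369 ≡ 1994
2123^1024 ≡ 1994^2 = 3976036 ≡ 1417
2123^2048 ≡ 1417^2 = 2007889 ≡ 2373
2325 = 2048 + 256 + 16 + 4 + 1, so 2123^2325 ≡ 2373·1963·2288·1564·2123 ≡ 2551 (mod 2801)
2325^2 = 5405625 ≡ 2496
2325^4 ≡ 2496^2 = 6230016 ≡ 592
2325^8 ≡ 592^2 = 350464 ≡ 339
2325^16 ≡ 339^2 = 114921 ≡ 80
2325^32 ≡ 80^2 = 6400 ≡ 798
2325^64 ≡ 798^2 = 636804 ≡ 977
2325^128 ≡ 977^2 = 954529 ≡ 2189
2325^256 ≡ 2189^2 = 4791721 ≡ 2011
2325^512 ≡ 2011^2 = 4044121 ≡ 2278
799 = 512 + 256 + 16 + 8 + 4 + 2 + 1, so 2325^799 ≡ 2278·2011·80·339·592·2496·2325 ≡ 333 (mod 2801)
2551·333 = 849483 ≡ 780 (mod 2801)
1705 ≠ 780, so verification fails.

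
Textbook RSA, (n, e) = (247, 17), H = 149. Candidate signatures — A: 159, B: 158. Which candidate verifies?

Candidate A: 159^2 = 25281 ≡ 87; 159^4 ≡ 87^2 = 7569 ≡ 159; 159^8 ≡ 159^2 = 25281 ≡ 87; 159^16 ≡ 87^2 = 7569 ≡ 159; 17 = 16 + 1, so 159^17 ≡ 159·159 ≡ 87 (mod 247)
Candidate B: 158^2 = 24964 ≡ 17; 158^4 ≡ 17^2 = 289 ≡ 42; 158^8 ≡ 42^2 = 1764 ≡ 35; 158^16 ≡ 35^2 = 1225 ≡ 237; 17 = 16 + 1, so 158^17 ≡ 237·158 ≡ 149 (mod 247)
  → matches H = 149

B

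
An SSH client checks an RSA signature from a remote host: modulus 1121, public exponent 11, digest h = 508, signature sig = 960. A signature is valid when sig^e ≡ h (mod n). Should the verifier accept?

accept

sig^2 ≡ 960^2 = 921600 ≡ 138
sig^4 ≡ 138^2 = 19044 ≡ 1108
sig^8 ≡ 1108^2 = 1227664 ≡ 169
11 = 8 + 2 + 1, so sig^11 ≡ 169·138·960 ≡ 508 (mod 1121)
508 = h, so the signature checks out.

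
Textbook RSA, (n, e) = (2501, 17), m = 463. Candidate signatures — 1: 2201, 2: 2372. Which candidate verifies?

1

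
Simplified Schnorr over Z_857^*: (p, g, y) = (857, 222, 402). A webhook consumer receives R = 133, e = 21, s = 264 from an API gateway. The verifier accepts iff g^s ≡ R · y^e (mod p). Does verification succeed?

passes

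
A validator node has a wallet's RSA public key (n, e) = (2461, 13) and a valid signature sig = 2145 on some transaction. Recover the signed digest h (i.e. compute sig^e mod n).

473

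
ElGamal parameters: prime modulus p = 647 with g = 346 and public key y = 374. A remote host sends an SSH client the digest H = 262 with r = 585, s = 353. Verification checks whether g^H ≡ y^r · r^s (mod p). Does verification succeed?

fails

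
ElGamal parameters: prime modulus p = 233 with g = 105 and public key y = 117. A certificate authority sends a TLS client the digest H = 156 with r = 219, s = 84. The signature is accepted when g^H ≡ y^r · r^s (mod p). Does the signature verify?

does not verify

Left side g^H mod p:
105^2 = 11025 ≡ 74
105^4 ≡ 74^2 = 5476 ≡ 117
105^8 ≡ 117^2 = 13689 ≡ 175
105^16 ≡ 175^2 = 30625 ≡ 102
105^32 ≡ 102^2 = 10404 ≡ 152
105^64 ≡ 152^2 = 23104 ≡ 37
105^128 ≡ 37^2 = 1369 ≡ 204
156 = 128 + 16 + 8 + 4, so 105^156 ≡ 204·102·175·117 ≡ 38 (mod 233)
Right side y^r · r^s mod p:
117^2 = 13689 ≡ 175
117^4 ≡ 175^2 = 30625 ≡ 102
117^8 ≡ 102^2 = 10404 ≡ 152
117^16 ≡ 152^2 = 23104 ≡ 37
117^32 ≡ 37^2 = 1369 ≡ 204
117^64 ≡ 204^2 = 41616 ≡ 142
117^128 ≡ 142^2 = 20164 ≡ 126
219 = 128 + 64 + 16 + 8 + 2 + 1, so 117^219 ≡ 126·142·37·152·175·117 ≡ 37 (mod 233)
219^2 = 47961 ≡ 196
219^4 ≡ 196^2 = 38416 ≡ 204
219^8 ≡ 204^2 = 41616 ≡ 142
219^16 ≡ 142^2 = 20164 ≡ 126
219^32 ≡ 126^2 = 15876 ≡ 32
219^64 ≡ 32^2 = 1024 ≡ 92
84 = 64 + 16 + 4, so 219^84 ≡ 92·126·204 ≡ 51 (mod 233)
37·51 = 1887 ≡ 23 (mod 233)
38 ≠ 23, so verification fails.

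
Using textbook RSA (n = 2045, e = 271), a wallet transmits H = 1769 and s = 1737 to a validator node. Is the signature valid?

invalid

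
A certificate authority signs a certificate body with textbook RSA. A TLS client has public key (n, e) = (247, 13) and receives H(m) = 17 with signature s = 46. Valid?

no

Squares mod 247: s^1≡46, s^2≡140, s^4≡87, s^8≡159
13 = 8 + 4 + 1, so s^13 ≡ 159·87·46 ≡ 46 (mod 247)
s^13 mod 247 = 46, but H(m) = 17.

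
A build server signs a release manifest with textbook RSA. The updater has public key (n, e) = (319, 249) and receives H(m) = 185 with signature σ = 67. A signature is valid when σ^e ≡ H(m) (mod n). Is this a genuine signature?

forged

Squares mod 319: σ^1≡67, σ^2≡23, σ^4≡210, σ^8≡78, σ^16≡23, σ^32≡210, σ^64≡78, σ^128≡23
249 = 128 + 64 + 32 + 16 + 8 + 1, so σ^249 ≡ 23·78·210·23·78·67 ≡ 254 (mod 319)
σ^249 mod 319 = 254, but H(m) = 185.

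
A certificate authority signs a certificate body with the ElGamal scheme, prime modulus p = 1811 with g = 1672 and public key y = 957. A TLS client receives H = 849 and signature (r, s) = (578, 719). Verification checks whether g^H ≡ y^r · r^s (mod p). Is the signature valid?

Left side g^H mod p:
Squares mod 1811: 1672^1≡1672, 1672^2≡1211, 1672^4≡1422, 1672^8≡1008, 1672^16≡93, 1672^32≡1405, 1672^64≡35, 1672^128≡1225, 1672^256≡1117, 1672^512≡1721
849 = 512 + 256 + 64 + 16 + 1, so 1672^849 ≡ 1721·1117·35·93·1672 ≡ 391 (mod 1811)
Right side y^r · r^s mod p:
Squares mod 1811: 957^1≡957, 957^2≡1294, 957^4≡1072, 957^8≡1010, 957^16≡507, 957^32≡1698, 957^64≡92, 957^128≡1220, 957^256≡1569, 957^512≡612
578 = 512 + 64 + 2, so 957^578 ≡ 612·92·1294 ≡ 846 (mod 1811)
Squares mod 1811: 578^1≡578, 578^2≡860, 578^4≡712, 578^8≡1675, 578^16≡386, 578^32≡494, 578^64≡1362, 578^128≡580, 578^256≡1365, 578^512≡1517
719 = 512 + 128 + 64 + 8 + 4 + 2 + 1, so 578^719 ≡ 1517·580·1362·1675·712·860·578 ≡ 89 (mod 1811)
846·89 = 75294 ≡ 1043 (mod 1811)
391 ≠ 1043, so verification fails.

invalid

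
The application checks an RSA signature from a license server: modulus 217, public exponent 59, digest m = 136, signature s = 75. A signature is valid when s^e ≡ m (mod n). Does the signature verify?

verifies

s^2 ≡ 75^2 = 5625 ≡ 200
s^4 ≡ 200^2 = 40000 ≡ 72
s^8 ≡ 72^2 = 5184 ≡ 193
s^16 ≡ 193^2 = 37249 ≡ 142
s^32 ≡ 142^2 = 20164 ≡ 200
59 = 32 + 16 + 8 + 2 + 1, so s^59 ≡ 200·142·193·200·75 ≡ 136 (mod 217)
s^59 mod 217 = 136 matches m.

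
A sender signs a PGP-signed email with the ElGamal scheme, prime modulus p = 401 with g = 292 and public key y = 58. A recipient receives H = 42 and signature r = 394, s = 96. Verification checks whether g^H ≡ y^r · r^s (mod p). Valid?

yes

Left side g^H mod p:
292^2 = 85264 ≡ 252
292^4 ≡ 252^2 = 63504 ≡ 146
292^8 ≡ 146^2 = 21316 ≡ 63
292^16 ≡ 63^2 = 3969 ≡ 360
292^32 ≡ 360^2 = 129600 ≡ 77
42 = 32 + 8 + 2, so 292^42 ≡ 77·63·252 ≡ 204 (mod 401)
Right side y^r · r^s mod p:
58^2 = 3364 ≡ 156
58^4 ≡ 156^2 = 24336 ≡ 276
58^8 ≡ 276^2 = 76176 ≡ 387
58^16 ≡ 387^2 = 149769 ≡ 196
58^32 ≡ 196^2 = 38416 ≡ 321
58^64 ≡ 321^2 = 103041 ≡ 385
58^128 ≡ 385^2 = 148225 ≡ 256
58^256 ≡ 256^2 = 65536 ≡ 173
394 = 256 + 128 + 8 + 2, so 58^394 ≡ 173·256·387·156 ≡ 218 (mod 401)
394^2 = 155236 ≡ 49
394^4 ≡ 49^2 = 2401 ≡ 396
394^8 ≡ 396^2 = 156816 ≡ 25
394^16 ≡ 25^2 = 625 ≡ 224
394^32 ≡ 224^2 = 50176 ≡ 51
394^64 ≡ 51^2 = 2601 ≡ 195
96 = 64 + 32, so 394^96 ≡ 195·51 ≡ 321 (mod 401)
218·321 = 69978 ≡ 204 (mod 401)
204 ≡ 204 (mod 401), so the signature is genuine.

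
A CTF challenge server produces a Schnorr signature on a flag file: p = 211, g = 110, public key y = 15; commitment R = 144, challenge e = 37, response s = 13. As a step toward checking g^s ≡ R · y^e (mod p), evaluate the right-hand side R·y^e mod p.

50

15^37 mod 211 = 15
R · y^e ≡ 144·15 = 2160 ≡ 50 (mod 211)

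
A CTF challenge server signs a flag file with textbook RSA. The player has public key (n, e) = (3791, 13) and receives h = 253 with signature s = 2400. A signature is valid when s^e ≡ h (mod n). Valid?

s^2 ≡ 2400^2 = 5760000 ≡ 1471
s^4 ≡ 1471^2 = 2163841 ≡ 2971
s^8 ≡ 2971^2 = 8826841 ≡ 1393
13 = 8 + 4 + 1, so s^13 ≡ 1393·2971·2400 ≡ 3531 (mod 3791)
3531 ≠ 253, so verification fails.

no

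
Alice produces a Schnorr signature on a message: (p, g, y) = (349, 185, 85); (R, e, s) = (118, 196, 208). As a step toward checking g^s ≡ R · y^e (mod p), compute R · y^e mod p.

240

85^2 = 7225 ≡ 245
85^4 ≡ 245^2 = 60025 ≡ 346
85^8 ≡ 346^2 = 119716 ≡ 9
85^16 ≡ 9^2 = 81
85^32 ≡ 81^2 = 6561 ≡ 279
85^64 ≡ 279^2 = 77841 ≡ 14
85^128 ≡ 14^2 = 196
196 = 128 + 64 + 4, so 85^196 ≡ 196·14·346 ≡ 144 (mod 349)
R · y^e ≡ 118·144 = 16992 ≡ 240 (mod 349)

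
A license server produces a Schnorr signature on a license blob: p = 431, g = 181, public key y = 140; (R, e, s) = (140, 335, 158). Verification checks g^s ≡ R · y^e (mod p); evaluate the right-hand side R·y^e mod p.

151

140^2 = 19600 ≡ 205
140^4 ≡ 205^2 = 42025 ≡ 218
140^8 ≡ 218^2 = 47524 ≡ 114
140^16 ≡ 114^2 = 12996 ≡ 66
140^32 ≡ 66^2 = 4356 ≡ 46
140^64 ≡ 46^2 = 2116 ≡ 392
140^128 ≡ 392^2 = 153664 ≡ 228
140^256 ≡ 228^2 = 51984 ≡ 264
335 = 256 + 64 + 8 + 4 + 2 + 1, so 140^335 ≡ 264·392·114·218·205·140 ≡ 429 (mod 431)
R · y^e ≡ 140·429 = 60060 ≡ 151 (mod 431)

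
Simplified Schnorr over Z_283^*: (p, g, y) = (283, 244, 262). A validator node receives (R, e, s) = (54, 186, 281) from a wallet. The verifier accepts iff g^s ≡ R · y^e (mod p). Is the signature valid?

valid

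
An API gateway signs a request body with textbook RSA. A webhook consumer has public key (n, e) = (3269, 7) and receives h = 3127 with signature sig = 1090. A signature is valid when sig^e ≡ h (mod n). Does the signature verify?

verifies

sig^2 ≡ 1090^2 = 1188100 ≡ 1453
sig^4 ≡ 1453^2 = 2111209 ≡ 2704
7 = 4 + 2 + 1, so sig^7 ≡ 2704·1453·1090 ≡ 3127 (mod 3269)
sig^7 mod 3269 = 3127 matches h.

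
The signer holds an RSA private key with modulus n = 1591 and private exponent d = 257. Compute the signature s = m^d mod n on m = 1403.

1570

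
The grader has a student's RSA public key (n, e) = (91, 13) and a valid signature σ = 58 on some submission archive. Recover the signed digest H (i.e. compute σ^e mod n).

58

σ^2 ≡ 58^2 = 3364 ≡ 88
σ^4 ≡ 88^2 = 7744 ≡ 9
σ^8 ≡ 9^2 = 81
13 = 8 + 4 + 1, so σ^13 ≡ 81·9·58 ≡ 58 (mod 91)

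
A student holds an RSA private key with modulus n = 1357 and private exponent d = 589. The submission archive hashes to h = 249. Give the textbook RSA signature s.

1033

Squares mod 1357: h^1≡249, h^2≡936, h^4≡831, h^8≡1205, h^16≡35, h^32≡1225, h^64≡1140, h^128≡951, h^256≡639, h^512≡1221
589 = 512 + 64 + 8 + 4 + 1, so h^589 ≡ 1221·1140·1205·831·249 ≡ 1033 (mod 1357)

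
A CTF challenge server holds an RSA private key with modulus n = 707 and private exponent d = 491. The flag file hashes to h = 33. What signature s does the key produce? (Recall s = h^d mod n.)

45

h^491 mod 707 = 45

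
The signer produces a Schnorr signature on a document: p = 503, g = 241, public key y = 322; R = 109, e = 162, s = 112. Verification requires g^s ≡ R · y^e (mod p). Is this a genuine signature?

forged

g^s mod p:
241^2 = 58081 ≡ 236
241^4 ≡ 236^2 = 55696 ≡ 366
241^8 ≡ 366^2 = 133956 ≡ 158
241^16 ≡ 158^2 = 24964 ≡ 317
241^32 ≡ 317^2 = 100489 ≡ 392
241^64 ≡ 392^2 = 153664 ≡ 249
112 = 64 + 32 + 16, so 241^112 ≡ 249·392·317 ≡ 194 (mod 503)
R · y^e mod p:
322^2 = 103684 ≡ 66
322^4 ≡ 66^2 = 4356 ≡ 332
322^8 ≡ 332^2 = 110224 ≡ 67
322^16 ≡ 67^2 = 4489 ≡ 465
322^32 ≡ 465^2 = 216225 ≡ 438
322^64 ≡ 438^2 = 191844 ≡ 201
322^128 ≡ 201^2 = 40401 ≡ 161
162 = 128 + 32 + 2, so 322^162 ≡ 161·438·66 ≡ 432 (mod 503)
109·432 = 47088 ≡ 309 (mod 503)
194 ≠ 309; the check fails.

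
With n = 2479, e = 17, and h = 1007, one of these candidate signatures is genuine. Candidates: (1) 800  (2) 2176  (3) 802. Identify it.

1

Candidate 1: Squares mod 2479: 800^1≡800, 800^2≡418, 800^4≡1194, 800^8≡211, 800^16≡2378; 17 = 16 + 1, so 800^17 ≡ 2378·800 ≡ 1007 (mod 2479)
  → matches h = 1007
Candidate 2: Squares mod 2479: 2176^1≡2176, 2176^2≡86, 2176^4≡2438, 2176^8≡1681, 2176^16≡2180; 17 = 16 + 1, so 2176^17 ≡ 2180·2176 ≡ 1353 (mod 2479)
Candidate 3: Squares mod 2479: 802^1≡802, 802^2≡1143, 802^4≡16, 802^8≡256, 802^16≡1082; 17 = 16 + 1, so 802^17 ≡ 1082·802 ≡ 114 (mod 2479)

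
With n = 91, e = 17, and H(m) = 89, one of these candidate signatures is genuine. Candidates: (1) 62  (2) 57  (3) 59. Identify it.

3

Candidate 1: Squares mod 91: 62^1≡62, 62^2≡22, 62^4≡29, 62^8≡22, 62^16≡29; 17 = 16 + 1, so 62^17 ≡ 29·62 ≡ 69 (mod 91)
Candidate 2: Squares mod 91: 57^1≡57, 57^2≡64, 57^4≡1, 57^8≡1, 57^16≡1; 17 = 16 + 1, so 57^17 ≡ 1·57 ≡ 57 (mod 91)
Candidate 3: Squares mod 91: 59^1≡59, 59^2≡23, 59^4≡74, 59^8≡16, 59^16≡74; 17 = 16 + 1, so 59^17 ≡ 74·59 ≡ 89 (mod 91)
  → matches H(m) = 89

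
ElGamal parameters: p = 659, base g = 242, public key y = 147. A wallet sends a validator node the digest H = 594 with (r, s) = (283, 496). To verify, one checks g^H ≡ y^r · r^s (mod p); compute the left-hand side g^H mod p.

242^2 = 58564 ≡ 572
242^4 ≡ 572^2 = 327184 ≡ 320
242^8 ≡ 320^2 = 102400 ≡ 255
242^16 ≡ 255^2 = 65025 ≡ 443
242^32 ≡ 443^2 = 196249 ≡ 526
242^64 ≡ 526^2 = 276676 ≡ 555
242^128 ≡ 555^2 = 308025 ≡ 272
242^256 ≡ 272^2 = 73984 ≡ 176
242^512 ≡ 176^2 = 30976 ≡ 3
594 = 512 + 64 + 16 + 2, so 242^594 ≡ 3·555·443·572 ≡ 19 (mod 659)

19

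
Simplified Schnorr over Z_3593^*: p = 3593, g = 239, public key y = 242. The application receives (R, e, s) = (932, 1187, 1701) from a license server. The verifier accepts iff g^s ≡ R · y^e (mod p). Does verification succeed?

passes

g^s mod p:
239^1701 mod 3593 = 990
R · y^e mod p:
242^1187 mod 3593 = 1227
932·1227 = 1143564 ≡ 990 (mod 3593)
990 ≡ 990 (mod 3593); signature holds.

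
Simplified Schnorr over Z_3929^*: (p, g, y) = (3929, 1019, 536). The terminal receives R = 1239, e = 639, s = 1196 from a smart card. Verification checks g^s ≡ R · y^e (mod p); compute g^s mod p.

1207

1019^2 = 1038361 ≡ 1105
1019^4 ≡ 1105^2 = 1221025 ≡ 3035
1019^8 ≡ 3035^2 = 9211225 ≡ 1649
1019^16 ≡ 1649^2 = 2719201 ≡ 333
1019^32 ≡ 333^2 = 110889 ≡ 877
1019^64 ≡ 877^2 = 769129 ≡ 2974
1019^128 ≡ 2974^2 = 8844676 ≡ 497
1019^256 ≡ 497^2 = 247009 ≡ 3411
1019^512 ≡ 3411^2 = 11634921 ≡ 1152
1019^1024 ≡ 1152^2 = 1327104 ≡ 3031
1196 = 1024 + 128 + 32 + 8 + 4, so 1019^1196 ≡ 3031·497·877·1649·3035 ≡ 1207 (mod 3929)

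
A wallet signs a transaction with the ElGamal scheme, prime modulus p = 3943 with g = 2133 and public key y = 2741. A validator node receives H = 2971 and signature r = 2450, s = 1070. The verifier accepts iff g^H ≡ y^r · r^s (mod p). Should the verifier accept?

reject

Left side g^H mod p:
2133^2 = 4549689 ≡ 3410
2133^4 ≡ 3410^2 = 11628100 ≡ 193
2133^8 ≡ 193^2 = 37249 ≡ 1762
2133^16 ≡ 1762^2 = 3104644 ≡ 1503
2133^32 ≡ 1503^2 = 2259009 ≡ 3613
2133^64 ≡ 3613^2 = 13053769 ≡ 2439
2133^128 ≡ 2439^2 = 5948721 ≡ 2677
2133^256 ≡ 2677^2 = 7166329 ≡ 1898
2133^512 ≡ 1898^2 = 3602404 ≡ 2445
2133^1024 ≡ 2445^2 = 5978025 ≡ 437
2133^2048 ≡ 437^2 = 190969 ≡ 1705
2971 = 2048 + 512 + 256 + 128 + 16 + 8 + 2 + 1, so 2133^2971 ≡ 1705·2445·1898·2677·1503·1762·3410·2133 ≡ 3856 (mod 3943)
Right side y^r · r^s mod p:
2741^2 = 7513081 ≡ 1666
2741^4 ≡ 1666^2 = 2775556 ≡ 3627
2741^8 ≡ 3627^2 = 13155129 ≡ 1281
2741^16 ≡ 1281^2 = 1640961 ≡ 673
2741^32 ≡ 673^2 = 452929 ≡ 3427
2741^64 ≡ 3427^2 = 11744329 ≡ 2075
2741^128 ≡ 2075^2 = 4305625 ≡ 3812
2741^256 ≡ 3812^2 = 14531344 ≡ 1389
2741^512 ≡ 1389^2 = 1929321 ≡ 1194
2741^1024 ≡ 1194^2 = 1425636 ≡ 2213
2741^2048 ≡ 2213^2 = 4897369 ≡ 163
2450 = 2048 + 256 + 128 + 16 + 2, so 2741^2450 ≡ 163·1389·3812·673·1666 ≡ 2692 (mod 3943)
2450^2 = 6002500 ≡ 1254
2450^4 ≡ 1254^2 = 1572516 ≡ 3202
2450^8 ≡ 3202^2 = 10252804 ≡ 1004
2450^16 ≡ 1004^2 = 1008016 ≡ 2551
2450^32 ≡ 2551^2 = 6507601 ≡ 1651
2450^64 ≡ 1651^2 = 2725801 ≡ 1188
2450^128 ≡ 1188^2 = 1411344 ≡ 3693
2450^256 ≡ 3693^2 = 13638249 ≡ 3355
2450^512 ≡ 3355^2 = 11256025 ≡ 2703
2450^1024 ≡ 2703^2 = 7306209 ≡ 3773
1070 = 1024 + 32 + 8 + 4 + 2, so 2450^1070 ≡ 3773·1651·1004·3202·1254 ≡ 1909 (mod 3943)
2692·1909 = 5139028 ≡ 1299 (mod 3943)
3856 ≠ 1299, so verification fails.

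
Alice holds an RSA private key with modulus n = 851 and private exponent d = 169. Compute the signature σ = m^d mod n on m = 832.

m^169 mod 851 = 394

394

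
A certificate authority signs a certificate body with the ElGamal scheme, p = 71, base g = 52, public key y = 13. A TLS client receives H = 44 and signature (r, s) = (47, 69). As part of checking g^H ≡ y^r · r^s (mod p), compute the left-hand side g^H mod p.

58

Squares mod 71: 52^1≡52, 52^2≡6, 52^4≡36, 52^8≡18, 52^16≡40, 52^32≡38
44 = 32 + 8 + 4, so 52^44 ≡ 38·18·36 ≡ 58 (mod 71)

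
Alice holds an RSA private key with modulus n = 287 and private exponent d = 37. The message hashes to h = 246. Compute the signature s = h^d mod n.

h^2 ≡ 246^2 = 60516 ≡ 246
h^4 ≡ 246^2 = 60516 ≡ 246
h^8 ≡ 246^2 = 60516 ≡ 246
h^16 ≡ 246^2 = 60516 ≡ 246
h^32 ≡ 246^2 = 60516 ≡ 246
37 = 32 + 4 + 1, so h^37 ≡ 246·246·246 ≡ 246 (mod 287)

246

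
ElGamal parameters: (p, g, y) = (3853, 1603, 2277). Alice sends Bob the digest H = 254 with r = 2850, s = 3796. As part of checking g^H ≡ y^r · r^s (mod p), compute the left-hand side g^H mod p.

312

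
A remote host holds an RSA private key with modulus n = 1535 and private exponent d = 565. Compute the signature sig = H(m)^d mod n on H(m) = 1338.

963

Squares mod 1535: (H(m))^1≡1338, (H(m))^2≡434, (H(m))^4≡1086, (H(m))^8≡516, (H(m))^16≡701, (H(m))^32≡201, (H(m))^64≡491, (H(m))^128≡86, (H(m))^256≡1256, (H(m))^512≡1091
565 = 512 + 32 + 16 + 4 + 1, so (H(m))^565 ≡ 1091·201·701·1086·1338 ≡ 963 (mod 1535)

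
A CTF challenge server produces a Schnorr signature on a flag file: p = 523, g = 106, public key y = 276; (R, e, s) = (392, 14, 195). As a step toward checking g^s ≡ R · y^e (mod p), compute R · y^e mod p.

459

276^14 mod 523 = 256
R · y^e ≡ 392·256 = 100352 ≡ 459 (mod 523)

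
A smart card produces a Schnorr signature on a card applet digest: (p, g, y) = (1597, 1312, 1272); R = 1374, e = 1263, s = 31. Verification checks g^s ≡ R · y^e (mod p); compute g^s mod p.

285

1312^31 mod 1597 = 285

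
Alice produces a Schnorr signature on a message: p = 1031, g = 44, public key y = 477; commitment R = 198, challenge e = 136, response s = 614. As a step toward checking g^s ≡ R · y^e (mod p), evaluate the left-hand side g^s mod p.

Squares mod 1031: 44^1≡44, 44^2≡905, 44^4≡411, 44^8≡868, 44^16≡794, 44^32≡495, 44^64≡678, 44^128≡889, 44^256≡575, 44^512≡705
614 = 512 + 64 + 32 + 4 + 2, so 44^614 ≡ 705·678·495·411·905 ≡ 147 (mod 1031)

147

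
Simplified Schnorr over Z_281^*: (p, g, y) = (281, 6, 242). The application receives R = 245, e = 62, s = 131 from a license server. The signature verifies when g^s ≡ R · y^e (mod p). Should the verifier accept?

g^s mod p:
6^131 mod 281 = 99
R · y^e mod p:
242^62 mod 281 = 222
245·222 = 54390 ≡ 157 (mod 281)
99 ≠ 157; the check fails.

reject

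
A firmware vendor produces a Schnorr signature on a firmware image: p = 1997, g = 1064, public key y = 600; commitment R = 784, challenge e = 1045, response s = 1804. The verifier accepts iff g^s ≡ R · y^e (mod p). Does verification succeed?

g^s mod p:
Squares mod 1997: 1064^1≡1064, 1064^2≡1794, 1064^4≡1269, 1064^8≡779, 1064^16≡1750, 1064^32≡1099, 1064^64≡1613, 1064^128≡1675, 1064^256≡1837, 1064^512≡1636, 1064^1024≡516
1804 = 1024 + 512 + 256 + 8 + 4, so 1064^1804 ≡ 516·1636·1837·779·1269 ≡ 1600 (mod 1997)
R · y^e mod p:
Squares mod 1997: 600^1≡600, 600^2≡540, 600^4≡38, 600^8≡1444, 600^16≡268, 600^32≡1929, 600^64≡630, 600^128≡1494, 600^256≡1387, 600^512≡658, 600^1024≡1612
1045 = 1024 + 16 + 4 + 1, so 600^1045 ≡ 1612·268·38·600 ≡ 1940 (mod 1997)
784·1940 = 1520960 ≡ 1243 (mod 1997)
1600 ≠ 1243; the check fails.

fails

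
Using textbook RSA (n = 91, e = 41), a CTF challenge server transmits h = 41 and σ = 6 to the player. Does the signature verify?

σ^2 ≡ 6^2 = 36
σ^4 ≡ 36^2 = 1296 ≡ 22
σ^8 ≡ 22^2 = 484 ≡ 29
σ^16 ≡ 29^2 = 841 ≡ 22
σ^32 ≡ 22^2 = 484 ≡ 29
41 = 32 + 8 + 1, so σ^41 ≡ 29·29·6 ≡ 41 (mod 91)
Since 41 equals the digest 41, verification succeeds.

verifies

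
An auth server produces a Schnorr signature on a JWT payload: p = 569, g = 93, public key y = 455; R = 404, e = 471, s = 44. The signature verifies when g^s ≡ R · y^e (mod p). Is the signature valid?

g^s mod p:
Squares mod 569: 93^1≡93, 93^2≡114, 93^4≡478, 93^8≡315, 93^16≡219, 93^32≡165
44 = 32 + 8 + 4, so 93^44 ≡ 165·315·478 ≡ 372 (mod 569)
R · y^e mod p:
Squares mod 569: 455^1≡455, 455^2≡478, 455^4≡315, 455^8≡219, 455^16≡165, 455^32≡482, 455^64≡172, 455^128≡565, 455^256≡16
471 = 256 + 128 + 64 + 16 + 4 + 2 + 1, so 455^471 ≡ 16·565·172·165·315·478·455 ≡ 318 (mod 569)
404·318 = 128472 ≡ 447 (mod 569)
372 ≠ 447; the check fails.

invalid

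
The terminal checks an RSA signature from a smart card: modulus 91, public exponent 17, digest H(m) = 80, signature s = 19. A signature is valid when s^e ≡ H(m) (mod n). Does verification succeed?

passes

Squares mod 91: s^1≡19, s^2≡88, s^4≡9, s^8≡81, s^16≡9
17 = 16 + 1, so s^17 ≡ 9·19 ≡ 80 (mod 91)
80 = H(m), so the signature checks out.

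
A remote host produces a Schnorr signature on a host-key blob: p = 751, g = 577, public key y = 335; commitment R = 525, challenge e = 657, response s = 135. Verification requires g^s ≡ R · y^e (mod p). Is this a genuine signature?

genuine

g^s mod p:
577^2 = 332929 ≡ 236
577^4 ≡ 236^2 = 55696 ≡ 122
577^8 ≡ 122^2 = 14884 ≡ 615
577^16 ≡ 615^2 = 378225 ≡ 472
577^32 ≡ 472^2 = 222784 ≡ 488
577^64 ≡ 488^2 = 238144 ≡ 77
577^128 ≡ 77^2 = 5929 ≡ 672
135 = 128 + 4 + 2 + 1, so 577^135 ≡ 672·122·236·577 ≡ 85 (mod 751)
R · y^e mod p:
335^2 = 112225 ≡ 326
335^4 ≡ 326^2 = 106276 ≡ 385
335^8 ≡ 385^2 = 148225 ≡ 278
335^16 ≡ 278^2 = 77284 ≡ 682
335^32 ≡ 682^2 = 465124 ≡ 255
335^64 ≡ 255^2 = 65025 ≡ 439
335^128 ≡ 439^2 = 192721 ≡ 465
335^256 ≡ 465^2 = 216225 ≡ 688
335^512 ≡ 688^2 = 473344 ≡ 214
657 = 512 + 128 + 16 + 1, so 335^657 ≡ 214·465·682·335 ≡ 415 (mod 751)
525·415 = 217875 ≡ 85 (mod 751)
85 ≡ 85 (mod 751); signature holds.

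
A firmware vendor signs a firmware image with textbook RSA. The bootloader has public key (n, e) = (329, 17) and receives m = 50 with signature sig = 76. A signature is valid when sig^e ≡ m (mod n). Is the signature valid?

sig^2 ≡ 76^2 = 5776 ≡ 183
sig^4 ≡ 183^2 = 33489 ≡ 260
sig^8 ≡ 260^2 = 67600 ≡ 155
sig^16 ≡ 155^2 = 24025 ≡ 8
17 = 16 + 1, so sig^17 ≡ 8·76 ≡ 279 (mod 329)
279 ≠ 50, so verification fails.

invalid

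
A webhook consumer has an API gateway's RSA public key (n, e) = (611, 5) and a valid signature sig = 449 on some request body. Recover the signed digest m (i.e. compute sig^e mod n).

Squares mod 611: sig^1≡449, sig^2≡582, sig^4≡230
5 = 4 + 1, so sig^5 ≡ 230·449 ≡ 11 (mod 611)

11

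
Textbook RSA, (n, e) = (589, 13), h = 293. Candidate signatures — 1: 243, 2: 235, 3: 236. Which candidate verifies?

3

Candidate 1: Squares mod 589: 243^1≡243, 243^2≡149, 243^4≡408, 243^8≡366; 13 = 8 + 4 + 1, so 243^13 ≡ 366·408·243 ≡ 181 (mod 589)
Candidate 2: Squares mod 589: 235^1≡235, 235^2≡448, 235^4≡444, 235^8≡410; 13 = 8 + 4 + 1, so 235^13 ≡ 410·444·235 ≡ 330 (mod 589)
Candidate 3: Squares mod 589: 236^1≡236, 236^2≡330, 236^4≡524, 236^8≡102; 13 = 8 + 4 + 1, so 236^13 ≡ 102·524·236 ≡ 293 (mod 589)
  → matches h = 293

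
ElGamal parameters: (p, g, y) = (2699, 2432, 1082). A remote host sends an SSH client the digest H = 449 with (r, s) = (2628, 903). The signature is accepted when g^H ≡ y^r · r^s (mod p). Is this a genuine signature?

Left side g^H mod p:
2432^2 = 5914624 ≡ 1115
2432^4 ≡ 1115^2 = 1243225 ≡ 1685
2432^8 ≡ 1685^2 = 2839225 ≡ 2576
2432^16 ≡ 2576^2 = 6635776 ≡ 1634
2432^32 ≡ 1634^2 = 2669956 ≡ 645
2432^64 ≡ 645^2 = 416025 ≡ 379
2432^128 ≡ 379^2 = 143641 ≡ 594
2432^256 ≡ 594^2 = 352836 ≡ 1966
449 = 256 + 128 + 64 + 1, so 2432^449 ≡ 1966·594·379·2432 ≡ 715 (mod 2699)
Right side y^r · r^s mod p:
1082^2 = 1170724 ≡ 2057
1082^4 ≡ 2057^2 = 4231249 ≡ 1916
1082^8 ≡ 1916^2 = 3671056 ≡ 416
1082^16 ≡ 416^2 = 173056 ≡ 320
1082^32 ≡ 320^2 = 102400 ≡ 2537
1082^64 ≡ 2537^2 = 6436369 ≡ 1953
1082^128 ≡ 1953^2 = 3814209 ≡ 522
1082^256 ≡ 522^2 = 272484 ≡ 2584
1082^512 ≡ 2584^2 = 6677056 ≡ 2429
1082^1024 ≡ 2429^2 = 5900041 ≡ 27
1082^2048 ≡ 27^2 = 729
2628 = 2048 + 512 + 64 + 4, so 1082^2628 ≡ 729·2429·1953·1916 ≡ 2080 (mod 2699)
2628^2 = 6906384 ≡ 2342
2628^4 ≡ 2342^2 = 5484964 ≡ 596
2628^8 ≡ 596^2 = 355216 ≡ 1647
2628^16 ≡ 1647^2 = 2712609 ≡ 114
2628^32 ≡ 114^2 = 12996 ≡ 2200
2628^64 ≡ 2200^2 = 4840000 ≡ 693
2628^128 ≡ 693^2 = 480249 ≡ 2526
2628^256 ≡ 2526^2 = 6380676 ≡ 240
2628^512 ≡ 240^2 = 57600 ≡ 921
903 = 512 + 256 + 128 + 4 + 2 + 1, so 2628^903 ≡ 921·240·2526·596·2342·2628 ≡ 2615 (mod 2699)
2080·2615 = 5439200 ≡ 715 (mod 2699)
715 ≡ 715 (mod 2699), so the signature is genuine.

genuine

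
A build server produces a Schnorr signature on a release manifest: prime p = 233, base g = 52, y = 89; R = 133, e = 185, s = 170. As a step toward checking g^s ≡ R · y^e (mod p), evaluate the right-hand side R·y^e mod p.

89^185 mod 233 = 89
R · y^e ≡ 133·89 = 11837 ≡ 187 (mod 233)

187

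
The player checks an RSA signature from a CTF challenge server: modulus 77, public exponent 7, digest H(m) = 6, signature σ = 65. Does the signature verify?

Squares mod 77: σ^1≡65, σ^2≡67, σ^4≡23
7 = 4 + 2 + 1, so σ^7 ≡ 23·67·65 ≡ 65 (mod 77)
σ^7 mod 77 = 65, but H(m) = 6.

does not verify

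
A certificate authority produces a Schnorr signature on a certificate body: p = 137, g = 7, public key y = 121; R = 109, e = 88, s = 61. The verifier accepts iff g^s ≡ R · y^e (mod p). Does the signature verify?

verifies

g^s mod p:
7^61 mod 137 = 118
R · y^e mod p:
121^88 mod 137 = 123
109·123 = 13407 ≡ 118 (mod 137)
118 ≡ 118 (mod 137); signature holds.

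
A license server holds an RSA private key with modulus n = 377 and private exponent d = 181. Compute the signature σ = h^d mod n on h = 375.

h^2 ≡ 375^2 = 140625 ≡ 4
h^4 ≡ 4^2 = 16
h^8 ≡ 16^2 = 256
h^16 ≡ 256^2 = 65536 ≡ 315
h^32 ≡ 315^2 = 99225 ≡ 74
h^64 ≡ 74^2 = 5476 ≡ 198
h^128 ≡ 198^2 = 39204 ≡ 373
181 = 128 + 32 + 16 + 4 + 1, so h^181 ≡ 373·74·315·16·375 ≡ 102 (mod 377)

102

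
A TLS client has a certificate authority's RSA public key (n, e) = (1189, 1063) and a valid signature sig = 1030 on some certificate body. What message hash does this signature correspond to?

2

Squares mod 1189: sig^1≡1030, sig^2≡312, sig^4≡1035, sig^8≡1125, sig^16≡529, sig^32≡426, sig^64≡748, sig^128≡674, sig^256≡78, sig^512≡139, sig^1024≡297
1063 = 1024 + 32 + 4 + 2 + 1, so sig^1063 ≡ 297·426·1035·312·1030 ≡ 2 (mod 1189)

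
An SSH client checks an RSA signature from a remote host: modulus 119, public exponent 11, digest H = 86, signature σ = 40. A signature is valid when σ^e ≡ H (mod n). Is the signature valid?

σ^11 mod 119 = 73
73 ≠ 86, so verification fails.

invalid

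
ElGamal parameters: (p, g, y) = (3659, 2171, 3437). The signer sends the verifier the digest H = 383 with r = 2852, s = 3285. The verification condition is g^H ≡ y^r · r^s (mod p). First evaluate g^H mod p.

342

Squares mod 3659: 2171^1≡2171, 2171^2≡449, 2171^4≡356, 2171^8≡2330, 2171^16≡2603, 2171^32≡2800, 2171^64≡2422, 2171^128≡707, 2171^256≡2225
383 = 256 + 64 + 32 + 16 + 8 + 4 + 2 + 1, so 2171^383 ≡ 2225·2422·2800·2603·2330·356·449·2171 ≡ 342 (mod 3659)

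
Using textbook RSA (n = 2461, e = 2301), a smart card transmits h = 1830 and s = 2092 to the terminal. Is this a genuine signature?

forged

s^2 ≡ 2092^2 = 4376464 ≡ 806
s^4 ≡ 806^2 = 649636 ≡ 2393
s^8 ≡ 2393^2 = 5726449 ≡ 2163
s^16 ≡ 2163^2 = 4678569 ≡ 208
s^32 ≡ 208^2 = 43264 ≡ 1427
s^64 ≡ 1427^2 = 2036329 ≡ 1082
s^128 ≡ 1082^2 = 1170724 ≡ 1749
s^256 ≡ 1749^2 = 3059001 ≡ 2439
s^512 ≡ 2439^2 = 5948721 ≡ 484
s^1024 ≡ 484^2 = 234256 ≡ 461
s^2048 ≡ 461^2 = 212521 ≡ 875
2301 = 2048 + 128 + 64 + 32 + 16 + 8 + 4 + 1, so s^2301 ≡ 875·1749·1082·1427·208·2163·2393·2092 ≡ 712 (mod 2461)
s^2301 mod 2461 = 712, but h = 1830.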